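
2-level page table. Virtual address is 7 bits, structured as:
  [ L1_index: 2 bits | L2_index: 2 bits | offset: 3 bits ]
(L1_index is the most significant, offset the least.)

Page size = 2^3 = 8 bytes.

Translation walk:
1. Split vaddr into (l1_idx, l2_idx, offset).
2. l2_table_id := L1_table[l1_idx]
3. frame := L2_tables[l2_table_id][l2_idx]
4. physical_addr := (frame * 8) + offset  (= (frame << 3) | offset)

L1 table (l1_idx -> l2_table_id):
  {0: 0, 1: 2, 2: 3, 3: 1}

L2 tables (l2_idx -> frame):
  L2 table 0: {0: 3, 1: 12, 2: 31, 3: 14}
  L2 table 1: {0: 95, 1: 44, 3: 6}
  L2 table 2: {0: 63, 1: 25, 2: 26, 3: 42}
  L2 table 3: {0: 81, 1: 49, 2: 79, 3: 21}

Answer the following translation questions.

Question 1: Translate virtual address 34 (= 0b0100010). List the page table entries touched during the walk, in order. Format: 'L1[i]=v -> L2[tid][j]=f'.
vaddr = 34 = 0b0100010
Split: l1_idx=1, l2_idx=0, offset=2

Answer: L1[1]=2 -> L2[2][0]=63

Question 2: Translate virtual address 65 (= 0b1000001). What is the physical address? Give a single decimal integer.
Answer: 649

Derivation:
vaddr = 65 = 0b1000001
Split: l1_idx=2, l2_idx=0, offset=1
L1[2] = 3
L2[3][0] = 81
paddr = 81 * 8 + 1 = 649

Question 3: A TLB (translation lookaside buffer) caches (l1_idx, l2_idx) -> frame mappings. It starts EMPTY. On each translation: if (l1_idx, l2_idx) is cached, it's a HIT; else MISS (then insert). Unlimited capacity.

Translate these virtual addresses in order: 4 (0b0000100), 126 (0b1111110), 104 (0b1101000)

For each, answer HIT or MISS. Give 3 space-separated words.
Answer: MISS MISS MISS

Derivation:
vaddr=4: (0,0) not in TLB -> MISS, insert
vaddr=126: (3,3) not in TLB -> MISS, insert
vaddr=104: (3,1) not in TLB -> MISS, insert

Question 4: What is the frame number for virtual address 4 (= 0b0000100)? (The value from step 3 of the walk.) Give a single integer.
vaddr = 4: l1_idx=0, l2_idx=0
L1[0] = 0; L2[0][0] = 3

Answer: 3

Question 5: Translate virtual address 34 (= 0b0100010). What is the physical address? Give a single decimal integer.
Answer: 506

Derivation:
vaddr = 34 = 0b0100010
Split: l1_idx=1, l2_idx=0, offset=2
L1[1] = 2
L2[2][0] = 63
paddr = 63 * 8 + 2 = 506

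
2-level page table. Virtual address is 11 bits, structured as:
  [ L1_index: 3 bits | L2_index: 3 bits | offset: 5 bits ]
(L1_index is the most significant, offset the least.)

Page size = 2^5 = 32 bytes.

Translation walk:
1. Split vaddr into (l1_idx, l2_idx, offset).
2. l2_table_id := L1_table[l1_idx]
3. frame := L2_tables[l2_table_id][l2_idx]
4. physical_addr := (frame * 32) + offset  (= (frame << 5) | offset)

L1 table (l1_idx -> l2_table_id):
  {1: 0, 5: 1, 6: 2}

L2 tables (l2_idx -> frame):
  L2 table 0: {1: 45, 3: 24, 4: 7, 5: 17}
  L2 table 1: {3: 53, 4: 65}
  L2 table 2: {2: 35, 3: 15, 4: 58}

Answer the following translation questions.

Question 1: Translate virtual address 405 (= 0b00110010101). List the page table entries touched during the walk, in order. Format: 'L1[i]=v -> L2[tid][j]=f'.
Answer: L1[1]=0 -> L2[0][4]=7

Derivation:
vaddr = 405 = 0b00110010101
Split: l1_idx=1, l2_idx=4, offset=21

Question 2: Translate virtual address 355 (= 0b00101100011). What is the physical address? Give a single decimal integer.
vaddr = 355 = 0b00101100011
Split: l1_idx=1, l2_idx=3, offset=3
L1[1] = 0
L2[0][3] = 24
paddr = 24 * 32 + 3 = 771

Answer: 771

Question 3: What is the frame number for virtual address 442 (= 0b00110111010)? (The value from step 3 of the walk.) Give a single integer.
vaddr = 442: l1_idx=1, l2_idx=5
L1[1] = 0; L2[0][5] = 17

Answer: 17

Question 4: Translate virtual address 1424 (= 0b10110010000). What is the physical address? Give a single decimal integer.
vaddr = 1424 = 0b10110010000
Split: l1_idx=5, l2_idx=4, offset=16
L1[5] = 1
L2[1][4] = 65
paddr = 65 * 32 + 16 = 2096

Answer: 2096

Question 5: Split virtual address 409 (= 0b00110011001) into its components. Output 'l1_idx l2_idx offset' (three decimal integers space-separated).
vaddr = 409 = 0b00110011001
  top 3 bits -> l1_idx = 1
  next 3 bits -> l2_idx = 4
  bottom 5 bits -> offset = 25

Answer: 1 4 25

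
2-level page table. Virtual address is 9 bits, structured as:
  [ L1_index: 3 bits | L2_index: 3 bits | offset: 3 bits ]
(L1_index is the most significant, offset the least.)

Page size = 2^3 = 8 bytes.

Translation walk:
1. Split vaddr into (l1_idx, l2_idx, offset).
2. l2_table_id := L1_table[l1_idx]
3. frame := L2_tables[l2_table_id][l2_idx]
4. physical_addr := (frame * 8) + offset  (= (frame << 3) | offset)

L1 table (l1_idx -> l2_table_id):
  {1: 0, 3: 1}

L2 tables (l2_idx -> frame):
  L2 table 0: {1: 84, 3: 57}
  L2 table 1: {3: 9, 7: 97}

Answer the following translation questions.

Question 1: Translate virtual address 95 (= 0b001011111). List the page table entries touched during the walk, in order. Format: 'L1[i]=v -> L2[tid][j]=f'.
Answer: L1[1]=0 -> L2[0][3]=57

Derivation:
vaddr = 95 = 0b001011111
Split: l1_idx=1, l2_idx=3, offset=7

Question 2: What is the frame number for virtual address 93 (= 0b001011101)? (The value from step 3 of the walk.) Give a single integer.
Answer: 57

Derivation:
vaddr = 93: l1_idx=1, l2_idx=3
L1[1] = 0; L2[0][3] = 57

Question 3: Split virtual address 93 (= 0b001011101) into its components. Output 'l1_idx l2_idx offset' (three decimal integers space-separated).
Answer: 1 3 5

Derivation:
vaddr = 93 = 0b001011101
  top 3 bits -> l1_idx = 1
  next 3 bits -> l2_idx = 3
  bottom 3 bits -> offset = 5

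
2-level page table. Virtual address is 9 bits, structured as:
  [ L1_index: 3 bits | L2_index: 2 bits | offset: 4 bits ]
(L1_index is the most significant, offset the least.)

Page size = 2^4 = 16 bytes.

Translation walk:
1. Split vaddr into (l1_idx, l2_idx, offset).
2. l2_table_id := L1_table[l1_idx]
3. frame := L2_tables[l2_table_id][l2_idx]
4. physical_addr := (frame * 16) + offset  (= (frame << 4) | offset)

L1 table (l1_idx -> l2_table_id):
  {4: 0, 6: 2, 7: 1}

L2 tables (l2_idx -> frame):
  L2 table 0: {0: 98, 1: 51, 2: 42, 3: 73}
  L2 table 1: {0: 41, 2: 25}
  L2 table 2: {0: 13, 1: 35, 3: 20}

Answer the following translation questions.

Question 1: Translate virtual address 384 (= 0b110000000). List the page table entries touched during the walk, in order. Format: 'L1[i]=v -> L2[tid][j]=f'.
Answer: L1[6]=2 -> L2[2][0]=13

Derivation:
vaddr = 384 = 0b110000000
Split: l1_idx=6, l2_idx=0, offset=0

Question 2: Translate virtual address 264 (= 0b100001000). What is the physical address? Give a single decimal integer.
vaddr = 264 = 0b100001000
Split: l1_idx=4, l2_idx=0, offset=8
L1[4] = 0
L2[0][0] = 98
paddr = 98 * 16 + 8 = 1576

Answer: 1576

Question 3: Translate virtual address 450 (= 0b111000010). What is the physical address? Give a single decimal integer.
vaddr = 450 = 0b111000010
Split: l1_idx=7, l2_idx=0, offset=2
L1[7] = 1
L2[1][0] = 41
paddr = 41 * 16 + 2 = 658

Answer: 658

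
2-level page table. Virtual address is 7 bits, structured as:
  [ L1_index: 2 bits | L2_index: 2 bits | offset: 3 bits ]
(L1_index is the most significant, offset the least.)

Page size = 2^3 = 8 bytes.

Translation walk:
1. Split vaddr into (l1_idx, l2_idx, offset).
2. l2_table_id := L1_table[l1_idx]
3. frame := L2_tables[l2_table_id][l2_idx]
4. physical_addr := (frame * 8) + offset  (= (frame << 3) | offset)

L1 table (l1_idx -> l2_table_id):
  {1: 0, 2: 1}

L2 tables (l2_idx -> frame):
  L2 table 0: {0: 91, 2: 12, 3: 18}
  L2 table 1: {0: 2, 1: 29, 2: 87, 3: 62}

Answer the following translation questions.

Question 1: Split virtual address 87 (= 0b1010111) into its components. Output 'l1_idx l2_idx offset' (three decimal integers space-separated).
Answer: 2 2 7

Derivation:
vaddr = 87 = 0b1010111
  top 2 bits -> l1_idx = 2
  next 2 bits -> l2_idx = 2
  bottom 3 bits -> offset = 7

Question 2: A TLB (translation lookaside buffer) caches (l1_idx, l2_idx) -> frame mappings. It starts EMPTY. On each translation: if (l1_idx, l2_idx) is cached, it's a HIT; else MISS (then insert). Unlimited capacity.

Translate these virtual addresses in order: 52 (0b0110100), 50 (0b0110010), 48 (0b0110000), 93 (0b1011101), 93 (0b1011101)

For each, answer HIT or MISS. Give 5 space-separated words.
vaddr=52: (1,2) not in TLB -> MISS, insert
vaddr=50: (1,2) in TLB -> HIT
vaddr=48: (1,2) in TLB -> HIT
vaddr=93: (2,3) not in TLB -> MISS, insert
vaddr=93: (2,3) in TLB -> HIT

Answer: MISS HIT HIT MISS HIT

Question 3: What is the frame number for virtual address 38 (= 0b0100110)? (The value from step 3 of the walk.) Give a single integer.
vaddr = 38: l1_idx=1, l2_idx=0
L1[1] = 0; L2[0][0] = 91

Answer: 91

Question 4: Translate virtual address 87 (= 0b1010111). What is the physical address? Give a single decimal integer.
vaddr = 87 = 0b1010111
Split: l1_idx=2, l2_idx=2, offset=7
L1[2] = 1
L2[1][2] = 87
paddr = 87 * 8 + 7 = 703

Answer: 703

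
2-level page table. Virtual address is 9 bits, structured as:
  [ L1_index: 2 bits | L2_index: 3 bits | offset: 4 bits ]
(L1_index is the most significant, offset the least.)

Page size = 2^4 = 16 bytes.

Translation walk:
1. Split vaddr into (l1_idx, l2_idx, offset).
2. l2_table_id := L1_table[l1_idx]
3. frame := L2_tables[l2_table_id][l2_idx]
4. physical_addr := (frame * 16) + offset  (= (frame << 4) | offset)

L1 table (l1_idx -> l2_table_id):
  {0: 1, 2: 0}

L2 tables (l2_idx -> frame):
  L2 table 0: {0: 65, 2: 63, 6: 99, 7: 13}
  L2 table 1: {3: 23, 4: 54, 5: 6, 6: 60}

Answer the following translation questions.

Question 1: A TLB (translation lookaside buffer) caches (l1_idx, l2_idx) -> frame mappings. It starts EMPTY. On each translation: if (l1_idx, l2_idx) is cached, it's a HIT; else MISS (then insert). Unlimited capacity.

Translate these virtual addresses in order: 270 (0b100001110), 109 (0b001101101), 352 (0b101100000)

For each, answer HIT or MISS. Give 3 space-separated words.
Answer: MISS MISS MISS

Derivation:
vaddr=270: (2,0) not in TLB -> MISS, insert
vaddr=109: (0,6) not in TLB -> MISS, insert
vaddr=352: (2,6) not in TLB -> MISS, insert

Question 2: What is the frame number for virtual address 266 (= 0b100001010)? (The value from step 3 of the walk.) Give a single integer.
Answer: 65

Derivation:
vaddr = 266: l1_idx=2, l2_idx=0
L1[2] = 0; L2[0][0] = 65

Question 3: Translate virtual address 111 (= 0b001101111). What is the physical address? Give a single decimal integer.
vaddr = 111 = 0b001101111
Split: l1_idx=0, l2_idx=6, offset=15
L1[0] = 1
L2[1][6] = 60
paddr = 60 * 16 + 15 = 975

Answer: 975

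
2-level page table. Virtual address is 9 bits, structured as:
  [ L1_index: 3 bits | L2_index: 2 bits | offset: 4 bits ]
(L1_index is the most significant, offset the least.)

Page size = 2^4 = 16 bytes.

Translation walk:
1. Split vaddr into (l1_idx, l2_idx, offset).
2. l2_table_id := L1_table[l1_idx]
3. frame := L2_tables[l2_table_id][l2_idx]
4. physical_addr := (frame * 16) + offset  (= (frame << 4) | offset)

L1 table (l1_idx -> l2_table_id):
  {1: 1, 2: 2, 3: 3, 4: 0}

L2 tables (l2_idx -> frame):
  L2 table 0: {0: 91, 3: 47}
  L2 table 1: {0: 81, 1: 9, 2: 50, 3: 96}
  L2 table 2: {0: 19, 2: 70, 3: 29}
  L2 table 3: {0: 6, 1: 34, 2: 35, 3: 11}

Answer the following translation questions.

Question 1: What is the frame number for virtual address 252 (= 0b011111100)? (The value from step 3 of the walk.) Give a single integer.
vaddr = 252: l1_idx=3, l2_idx=3
L1[3] = 3; L2[3][3] = 11

Answer: 11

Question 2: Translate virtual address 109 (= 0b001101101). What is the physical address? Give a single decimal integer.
Answer: 813

Derivation:
vaddr = 109 = 0b001101101
Split: l1_idx=1, l2_idx=2, offset=13
L1[1] = 1
L2[1][2] = 50
paddr = 50 * 16 + 13 = 813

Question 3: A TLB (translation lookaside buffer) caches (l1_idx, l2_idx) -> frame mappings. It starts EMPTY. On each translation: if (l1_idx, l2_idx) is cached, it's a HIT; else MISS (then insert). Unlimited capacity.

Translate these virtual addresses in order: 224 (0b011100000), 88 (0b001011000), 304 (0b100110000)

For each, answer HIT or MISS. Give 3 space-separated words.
Answer: MISS MISS MISS

Derivation:
vaddr=224: (3,2) not in TLB -> MISS, insert
vaddr=88: (1,1) not in TLB -> MISS, insert
vaddr=304: (4,3) not in TLB -> MISS, insert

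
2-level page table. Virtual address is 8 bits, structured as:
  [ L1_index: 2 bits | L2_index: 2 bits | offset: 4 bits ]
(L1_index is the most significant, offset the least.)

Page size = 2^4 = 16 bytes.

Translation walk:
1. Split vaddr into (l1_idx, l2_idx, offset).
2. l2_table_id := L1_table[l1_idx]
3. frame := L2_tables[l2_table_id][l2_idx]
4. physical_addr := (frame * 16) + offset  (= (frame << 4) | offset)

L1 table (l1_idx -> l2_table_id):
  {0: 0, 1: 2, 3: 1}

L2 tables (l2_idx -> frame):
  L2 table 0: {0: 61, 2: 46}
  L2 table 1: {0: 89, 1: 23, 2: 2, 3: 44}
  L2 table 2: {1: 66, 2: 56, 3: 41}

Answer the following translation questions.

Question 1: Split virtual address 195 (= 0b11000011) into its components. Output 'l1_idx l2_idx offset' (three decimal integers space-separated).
vaddr = 195 = 0b11000011
  top 2 bits -> l1_idx = 3
  next 2 bits -> l2_idx = 0
  bottom 4 bits -> offset = 3

Answer: 3 0 3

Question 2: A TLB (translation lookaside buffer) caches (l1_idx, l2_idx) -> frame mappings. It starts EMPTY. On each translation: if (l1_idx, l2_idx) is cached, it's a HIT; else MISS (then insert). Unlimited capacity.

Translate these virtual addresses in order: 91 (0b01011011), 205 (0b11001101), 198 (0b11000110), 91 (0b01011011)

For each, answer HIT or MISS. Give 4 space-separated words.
Answer: MISS MISS HIT HIT

Derivation:
vaddr=91: (1,1) not in TLB -> MISS, insert
vaddr=205: (3,0) not in TLB -> MISS, insert
vaddr=198: (3,0) in TLB -> HIT
vaddr=91: (1,1) in TLB -> HIT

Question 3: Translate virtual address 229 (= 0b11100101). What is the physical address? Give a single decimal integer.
Answer: 37

Derivation:
vaddr = 229 = 0b11100101
Split: l1_idx=3, l2_idx=2, offset=5
L1[3] = 1
L2[1][2] = 2
paddr = 2 * 16 + 5 = 37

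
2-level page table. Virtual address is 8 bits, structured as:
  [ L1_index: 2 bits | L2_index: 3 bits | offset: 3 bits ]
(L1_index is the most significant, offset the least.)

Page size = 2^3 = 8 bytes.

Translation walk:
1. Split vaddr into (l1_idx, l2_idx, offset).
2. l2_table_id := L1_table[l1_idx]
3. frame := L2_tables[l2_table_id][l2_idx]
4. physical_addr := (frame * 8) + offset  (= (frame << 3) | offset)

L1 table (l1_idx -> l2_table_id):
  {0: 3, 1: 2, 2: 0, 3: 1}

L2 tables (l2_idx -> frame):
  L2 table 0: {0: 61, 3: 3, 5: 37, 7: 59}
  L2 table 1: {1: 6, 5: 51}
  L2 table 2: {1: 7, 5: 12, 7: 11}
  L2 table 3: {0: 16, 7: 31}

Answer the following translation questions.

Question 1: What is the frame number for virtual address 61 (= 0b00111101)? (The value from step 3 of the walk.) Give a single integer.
Answer: 31

Derivation:
vaddr = 61: l1_idx=0, l2_idx=7
L1[0] = 3; L2[3][7] = 31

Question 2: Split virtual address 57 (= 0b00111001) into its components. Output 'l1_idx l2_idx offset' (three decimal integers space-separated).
vaddr = 57 = 0b00111001
  top 2 bits -> l1_idx = 0
  next 3 bits -> l2_idx = 7
  bottom 3 bits -> offset = 1

Answer: 0 7 1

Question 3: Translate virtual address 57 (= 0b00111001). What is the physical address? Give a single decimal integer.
vaddr = 57 = 0b00111001
Split: l1_idx=0, l2_idx=7, offset=1
L1[0] = 3
L2[3][7] = 31
paddr = 31 * 8 + 1 = 249

Answer: 249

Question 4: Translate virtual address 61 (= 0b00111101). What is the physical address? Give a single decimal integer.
vaddr = 61 = 0b00111101
Split: l1_idx=0, l2_idx=7, offset=5
L1[0] = 3
L2[3][7] = 31
paddr = 31 * 8 + 5 = 253

Answer: 253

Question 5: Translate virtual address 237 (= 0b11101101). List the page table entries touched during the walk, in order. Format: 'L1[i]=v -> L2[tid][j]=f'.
Answer: L1[3]=1 -> L2[1][5]=51

Derivation:
vaddr = 237 = 0b11101101
Split: l1_idx=3, l2_idx=5, offset=5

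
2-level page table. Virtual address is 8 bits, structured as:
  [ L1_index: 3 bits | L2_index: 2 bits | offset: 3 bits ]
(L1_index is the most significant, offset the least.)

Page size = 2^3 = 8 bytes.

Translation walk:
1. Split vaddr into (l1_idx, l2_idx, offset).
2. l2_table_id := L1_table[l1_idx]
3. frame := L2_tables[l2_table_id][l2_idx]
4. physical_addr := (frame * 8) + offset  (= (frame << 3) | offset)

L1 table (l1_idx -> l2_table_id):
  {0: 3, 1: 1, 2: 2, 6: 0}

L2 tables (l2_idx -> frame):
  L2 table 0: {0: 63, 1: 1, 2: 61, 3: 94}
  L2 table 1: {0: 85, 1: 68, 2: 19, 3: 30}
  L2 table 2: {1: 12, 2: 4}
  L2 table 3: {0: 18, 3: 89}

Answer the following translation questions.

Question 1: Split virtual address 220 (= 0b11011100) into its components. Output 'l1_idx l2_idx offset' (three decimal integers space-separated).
vaddr = 220 = 0b11011100
  top 3 bits -> l1_idx = 6
  next 2 bits -> l2_idx = 3
  bottom 3 bits -> offset = 4

Answer: 6 3 4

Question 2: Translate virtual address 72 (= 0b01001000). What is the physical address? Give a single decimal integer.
vaddr = 72 = 0b01001000
Split: l1_idx=2, l2_idx=1, offset=0
L1[2] = 2
L2[2][1] = 12
paddr = 12 * 8 + 0 = 96

Answer: 96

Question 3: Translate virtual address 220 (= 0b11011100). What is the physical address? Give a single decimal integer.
vaddr = 220 = 0b11011100
Split: l1_idx=6, l2_idx=3, offset=4
L1[6] = 0
L2[0][3] = 94
paddr = 94 * 8 + 4 = 756

Answer: 756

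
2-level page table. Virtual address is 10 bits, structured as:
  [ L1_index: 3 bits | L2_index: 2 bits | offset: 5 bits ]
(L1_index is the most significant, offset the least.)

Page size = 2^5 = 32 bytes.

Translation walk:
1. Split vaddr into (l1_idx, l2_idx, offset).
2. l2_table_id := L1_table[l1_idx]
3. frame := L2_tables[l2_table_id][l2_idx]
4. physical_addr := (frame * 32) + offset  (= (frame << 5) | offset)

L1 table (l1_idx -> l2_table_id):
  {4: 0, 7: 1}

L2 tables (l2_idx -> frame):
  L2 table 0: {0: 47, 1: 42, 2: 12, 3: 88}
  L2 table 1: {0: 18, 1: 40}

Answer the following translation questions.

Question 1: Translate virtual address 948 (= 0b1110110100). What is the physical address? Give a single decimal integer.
vaddr = 948 = 0b1110110100
Split: l1_idx=7, l2_idx=1, offset=20
L1[7] = 1
L2[1][1] = 40
paddr = 40 * 32 + 20 = 1300

Answer: 1300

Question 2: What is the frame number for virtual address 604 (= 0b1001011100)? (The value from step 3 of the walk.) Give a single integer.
Answer: 12

Derivation:
vaddr = 604: l1_idx=4, l2_idx=2
L1[4] = 0; L2[0][2] = 12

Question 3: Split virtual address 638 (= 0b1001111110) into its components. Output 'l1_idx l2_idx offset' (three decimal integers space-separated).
Answer: 4 3 30

Derivation:
vaddr = 638 = 0b1001111110
  top 3 bits -> l1_idx = 4
  next 2 bits -> l2_idx = 3
  bottom 5 bits -> offset = 30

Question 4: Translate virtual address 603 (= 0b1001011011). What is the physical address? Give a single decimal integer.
Answer: 411

Derivation:
vaddr = 603 = 0b1001011011
Split: l1_idx=4, l2_idx=2, offset=27
L1[4] = 0
L2[0][2] = 12
paddr = 12 * 32 + 27 = 411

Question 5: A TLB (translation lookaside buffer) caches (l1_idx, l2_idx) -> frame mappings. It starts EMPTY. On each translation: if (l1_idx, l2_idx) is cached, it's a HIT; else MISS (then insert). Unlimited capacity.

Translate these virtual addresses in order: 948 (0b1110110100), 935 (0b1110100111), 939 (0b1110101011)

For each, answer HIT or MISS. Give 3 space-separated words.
Answer: MISS HIT HIT

Derivation:
vaddr=948: (7,1) not in TLB -> MISS, insert
vaddr=935: (7,1) in TLB -> HIT
vaddr=939: (7,1) in TLB -> HIT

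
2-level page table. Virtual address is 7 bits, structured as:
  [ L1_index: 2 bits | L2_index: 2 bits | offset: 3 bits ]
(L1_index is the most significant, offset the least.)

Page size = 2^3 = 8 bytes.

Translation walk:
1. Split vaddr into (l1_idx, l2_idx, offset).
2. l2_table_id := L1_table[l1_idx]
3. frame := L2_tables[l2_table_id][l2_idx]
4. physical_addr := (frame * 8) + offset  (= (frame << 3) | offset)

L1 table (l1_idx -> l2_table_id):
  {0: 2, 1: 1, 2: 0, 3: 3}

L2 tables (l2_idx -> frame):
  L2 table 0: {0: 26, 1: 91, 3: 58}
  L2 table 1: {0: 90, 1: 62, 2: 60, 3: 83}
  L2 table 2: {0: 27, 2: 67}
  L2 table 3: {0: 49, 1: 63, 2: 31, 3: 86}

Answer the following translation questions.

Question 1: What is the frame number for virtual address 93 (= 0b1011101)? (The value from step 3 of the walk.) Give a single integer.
Answer: 58

Derivation:
vaddr = 93: l1_idx=2, l2_idx=3
L1[2] = 0; L2[0][3] = 58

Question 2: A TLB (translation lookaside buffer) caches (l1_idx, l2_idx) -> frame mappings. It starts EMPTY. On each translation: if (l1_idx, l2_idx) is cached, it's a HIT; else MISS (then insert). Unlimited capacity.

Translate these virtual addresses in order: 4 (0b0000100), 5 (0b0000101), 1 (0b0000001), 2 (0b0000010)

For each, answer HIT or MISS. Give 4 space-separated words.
vaddr=4: (0,0) not in TLB -> MISS, insert
vaddr=5: (0,0) in TLB -> HIT
vaddr=1: (0,0) in TLB -> HIT
vaddr=2: (0,0) in TLB -> HIT

Answer: MISS HIT HIT HIT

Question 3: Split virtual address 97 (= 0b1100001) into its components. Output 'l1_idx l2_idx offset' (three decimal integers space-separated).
vaddr = 97 = 0b1100001
  top 2 bits -> l1_idx = 3
  next 2 bits -> l2_idx = 0
  bottom 3 bits -> offset = 1

Answer: 3 0 1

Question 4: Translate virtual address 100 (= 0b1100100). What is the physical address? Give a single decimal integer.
vaddr = 100 = 0b1100100
Split: l1_idx=3, l2_idx=0, offset=4
L1[3] = 3
L2[3][0] = 49
paddr = 49 * 8 + 4 = 396

Answer: 396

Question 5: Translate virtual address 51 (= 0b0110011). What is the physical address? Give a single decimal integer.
vaddr = 51 = 0b0110011
Split: l1_idx=1, l2_idx=2, offset=3
L1[1] = 1
L2[1][2] = 60
paddr = 60 * 8 + 3 = 483

Answer: 483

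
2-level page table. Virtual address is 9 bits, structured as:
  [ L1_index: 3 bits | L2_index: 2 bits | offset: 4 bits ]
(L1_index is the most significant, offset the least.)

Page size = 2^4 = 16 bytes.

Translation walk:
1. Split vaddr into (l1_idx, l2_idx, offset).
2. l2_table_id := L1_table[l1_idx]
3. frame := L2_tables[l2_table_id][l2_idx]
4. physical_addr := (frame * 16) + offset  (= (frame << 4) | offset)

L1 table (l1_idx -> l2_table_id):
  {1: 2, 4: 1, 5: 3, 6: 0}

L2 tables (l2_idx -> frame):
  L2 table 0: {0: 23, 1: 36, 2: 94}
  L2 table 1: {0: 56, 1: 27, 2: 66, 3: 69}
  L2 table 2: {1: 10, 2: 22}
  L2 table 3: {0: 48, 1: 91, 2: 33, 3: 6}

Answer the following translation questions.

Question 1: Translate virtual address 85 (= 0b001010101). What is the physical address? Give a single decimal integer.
vaddr = 85 = 0b001010101
Split: l1_idx=1, l2_idx=1, offset=5
L1[1] = 2
L2[2][1] = 10
paddr = 10 * 16 + 5 = 165

Answer: 165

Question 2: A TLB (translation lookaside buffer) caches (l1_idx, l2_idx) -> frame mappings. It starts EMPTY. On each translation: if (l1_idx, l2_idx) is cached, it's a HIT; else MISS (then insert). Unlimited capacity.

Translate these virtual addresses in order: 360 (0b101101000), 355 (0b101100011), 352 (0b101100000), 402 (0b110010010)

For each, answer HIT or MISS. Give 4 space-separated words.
Answer: MISS HIT HIT MISS

Derivation:
vaddr=360: (5,2) not in TLB -> MISS, insert
vaddr=355: (5,2) in TLB -> HIT
vaddr=352: (5,2) in TLB -> HIT
vaddr=402: (6,1) not in TLB -> MISS, insert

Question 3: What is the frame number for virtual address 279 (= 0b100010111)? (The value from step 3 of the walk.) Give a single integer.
Answer: 27

Derivation:
vaddr = 279: l1_idx=4, l2_idx=1
L1[4] = 1; L2[1][1] = 27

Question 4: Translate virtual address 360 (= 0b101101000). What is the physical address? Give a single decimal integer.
vaddr = 360 = 0b101101000
Split: l1_idx=5, l2_idx=2, offset=8
L1[5] = 3
L2[3][2] = 33
paddr = 33 * 16 + 8 = 536

Answer: 536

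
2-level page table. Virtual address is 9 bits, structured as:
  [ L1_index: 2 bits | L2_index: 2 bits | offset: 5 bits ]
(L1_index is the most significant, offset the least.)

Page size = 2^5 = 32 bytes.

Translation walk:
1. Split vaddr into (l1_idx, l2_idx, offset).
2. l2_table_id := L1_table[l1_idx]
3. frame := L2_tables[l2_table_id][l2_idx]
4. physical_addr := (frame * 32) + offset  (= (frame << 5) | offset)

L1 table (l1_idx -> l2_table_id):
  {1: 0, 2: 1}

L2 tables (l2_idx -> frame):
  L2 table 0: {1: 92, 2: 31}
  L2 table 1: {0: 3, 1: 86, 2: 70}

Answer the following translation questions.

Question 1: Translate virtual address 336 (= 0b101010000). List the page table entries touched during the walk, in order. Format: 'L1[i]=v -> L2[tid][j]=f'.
Answer: L1[2]=1 -> L2[1][2]=70

Derivation:
vaddr = 336 = 0b101010000
Split: l1_idx=2, l2_idx=2, offset=16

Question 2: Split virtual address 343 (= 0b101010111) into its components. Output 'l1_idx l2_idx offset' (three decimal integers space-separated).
vaddr = 343 = 0b101010111
  top 2 bits -> l1_idx = 2
  next 2 bits -> l2_idx = 2
  bottom 5 bits -> offset = 23

Answer: 2 2 23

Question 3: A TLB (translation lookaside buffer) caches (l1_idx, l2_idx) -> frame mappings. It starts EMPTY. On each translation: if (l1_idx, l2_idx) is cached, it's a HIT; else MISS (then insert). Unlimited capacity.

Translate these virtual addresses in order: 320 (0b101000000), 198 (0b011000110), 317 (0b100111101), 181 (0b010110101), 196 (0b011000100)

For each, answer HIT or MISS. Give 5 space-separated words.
Answer: MISS MISS MISS MISS HIT

Derivation:
vaddr=320: (2,2) not in TLB -> MISS, insert
vaddr=198: (1,2) not in TLB -> MISS, insert
vaddr=317: (2,1) not in TLB -> MISS, insert
vaddr=181: (1,1) not in TLB -> MISS, insert
vaddr=196: (1,2) in TLB -> HIT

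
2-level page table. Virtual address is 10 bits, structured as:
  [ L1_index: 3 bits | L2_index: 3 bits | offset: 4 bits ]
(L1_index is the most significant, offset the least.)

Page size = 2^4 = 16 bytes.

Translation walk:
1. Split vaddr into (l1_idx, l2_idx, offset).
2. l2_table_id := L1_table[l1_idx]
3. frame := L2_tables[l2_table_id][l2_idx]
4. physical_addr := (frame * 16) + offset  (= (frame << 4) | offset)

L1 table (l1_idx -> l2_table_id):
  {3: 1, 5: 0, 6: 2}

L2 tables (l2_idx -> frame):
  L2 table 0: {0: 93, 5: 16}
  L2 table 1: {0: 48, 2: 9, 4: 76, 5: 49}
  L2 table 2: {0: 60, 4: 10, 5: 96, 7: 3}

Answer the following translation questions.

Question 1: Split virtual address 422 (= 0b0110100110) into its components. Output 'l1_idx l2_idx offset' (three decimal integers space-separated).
Answer: 3 2 6

Derivation:
vaddr = 422 = 0b0110100110
  top 3 bits -> l1_idx = 3
  next 3 bits -> l2_idx = 2
  bottom 4 bits -> offset = 6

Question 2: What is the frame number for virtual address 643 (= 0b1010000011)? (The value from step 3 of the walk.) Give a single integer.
vaddr = 643: l1_idx=5, l2_idx=0
L1[5] = 0; L2[0][0] = 93

Answer: 93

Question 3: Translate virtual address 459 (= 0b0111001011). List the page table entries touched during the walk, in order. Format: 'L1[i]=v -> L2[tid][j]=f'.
Answer: L1[3]=1 -> L2[1][4]=76

Derivation:
vaddr = 459 = 0b0111001011
Split: l1_idx=3, l2_idx=4, offset=11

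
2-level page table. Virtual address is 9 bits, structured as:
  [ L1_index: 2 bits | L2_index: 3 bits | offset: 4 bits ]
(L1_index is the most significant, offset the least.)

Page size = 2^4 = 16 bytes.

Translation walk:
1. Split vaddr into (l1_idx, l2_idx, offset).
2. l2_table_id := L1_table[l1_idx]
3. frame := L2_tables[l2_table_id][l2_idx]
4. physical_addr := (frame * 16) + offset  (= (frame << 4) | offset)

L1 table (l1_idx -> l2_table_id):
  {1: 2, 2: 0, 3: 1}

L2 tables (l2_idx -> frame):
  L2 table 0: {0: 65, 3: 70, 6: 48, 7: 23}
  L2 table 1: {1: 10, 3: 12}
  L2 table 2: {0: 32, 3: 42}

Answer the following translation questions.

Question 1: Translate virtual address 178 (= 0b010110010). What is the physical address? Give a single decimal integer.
vaddr = 178 = 0b010110010
Split: l1_idx=1, l2_idx=3, offset=2
L1[1] = 2
L2[2][3] = 42
paddr = 42 * 16 + 2 = 674

Answer: 674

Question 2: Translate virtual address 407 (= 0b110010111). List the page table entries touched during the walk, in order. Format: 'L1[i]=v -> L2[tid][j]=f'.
Answer: L1[3]=1 -> L2[1][1]=10

Derivation:
vaddr = 407 = 0b110010111
Split: l1_idx=3, l2_idx=1, offset=7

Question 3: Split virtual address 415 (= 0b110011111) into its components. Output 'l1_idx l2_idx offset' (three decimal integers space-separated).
Answer: 3 1 15

Derivation:
vaddr = 415 = 0b110011111
  top 2 bits -> l1_idx = 3
  next 3 bits -> l2_idx = 1
  bottom 4 bits -> offset = 15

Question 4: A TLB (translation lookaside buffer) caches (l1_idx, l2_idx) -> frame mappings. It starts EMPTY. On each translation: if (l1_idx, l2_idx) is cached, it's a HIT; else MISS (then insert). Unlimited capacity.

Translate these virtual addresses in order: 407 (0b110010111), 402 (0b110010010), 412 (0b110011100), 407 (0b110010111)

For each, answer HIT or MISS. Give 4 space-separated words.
vaddr=407: (3,1) not in TLB -> MISS, insert
vaddr=402: (3,1) in TLB -> HIT
vaddr=412: (3,1) in TLB -> HIT
vaddr=407: (3,1) in TLB -> HIT

Answer: MISS HIT HIT HIT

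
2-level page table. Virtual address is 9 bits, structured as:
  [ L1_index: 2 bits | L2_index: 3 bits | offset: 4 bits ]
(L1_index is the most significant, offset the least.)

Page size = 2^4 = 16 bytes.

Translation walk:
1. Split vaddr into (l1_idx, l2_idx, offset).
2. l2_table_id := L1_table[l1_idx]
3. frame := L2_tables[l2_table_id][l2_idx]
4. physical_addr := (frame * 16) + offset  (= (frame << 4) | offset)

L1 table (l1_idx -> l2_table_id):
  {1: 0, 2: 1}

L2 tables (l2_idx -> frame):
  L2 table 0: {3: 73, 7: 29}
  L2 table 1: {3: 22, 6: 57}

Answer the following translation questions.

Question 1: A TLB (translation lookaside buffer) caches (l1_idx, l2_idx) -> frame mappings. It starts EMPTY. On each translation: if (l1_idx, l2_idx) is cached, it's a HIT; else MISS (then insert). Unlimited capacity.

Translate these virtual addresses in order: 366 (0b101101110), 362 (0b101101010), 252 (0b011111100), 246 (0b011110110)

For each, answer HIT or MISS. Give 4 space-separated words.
Answer: MISS HIT MISS HIT

Derivation:
vaddr=366: (2,6) not in TLB -> MISS, insert
vaddr=362: (2,6) in TLB -> HIT
vaddr=252: (1,7) not in TLB -> MISS, insert
vaddr=246: (1,7) in TLB -> HIT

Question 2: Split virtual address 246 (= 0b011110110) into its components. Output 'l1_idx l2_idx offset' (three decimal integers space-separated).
Answer: 1 7 6

Derivation:
vaddr = 246 = 0b011110110
  top 2 bits -> l1_idx = 1
  next 3 bits -> l2_idx = 7
  bottom 4 bits -> offset = 6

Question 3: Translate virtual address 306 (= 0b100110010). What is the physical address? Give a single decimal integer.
vaddr = 306 = 0b100110010
Split: l1_idx=2, l2_idx=3, offset=2
L1[2] = 1
L2[1][3] = 22
paddr = 22 * 16 + 2 = 354

Answer: 354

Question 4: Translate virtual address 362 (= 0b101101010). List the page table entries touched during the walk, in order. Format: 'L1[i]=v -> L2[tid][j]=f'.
Answer: L1[2]=1 -> L2[1][6]=57

Derivation:
vaddr = 362 = 0b101101010
Split: l1_idx=2, l2_idx=6, offset=10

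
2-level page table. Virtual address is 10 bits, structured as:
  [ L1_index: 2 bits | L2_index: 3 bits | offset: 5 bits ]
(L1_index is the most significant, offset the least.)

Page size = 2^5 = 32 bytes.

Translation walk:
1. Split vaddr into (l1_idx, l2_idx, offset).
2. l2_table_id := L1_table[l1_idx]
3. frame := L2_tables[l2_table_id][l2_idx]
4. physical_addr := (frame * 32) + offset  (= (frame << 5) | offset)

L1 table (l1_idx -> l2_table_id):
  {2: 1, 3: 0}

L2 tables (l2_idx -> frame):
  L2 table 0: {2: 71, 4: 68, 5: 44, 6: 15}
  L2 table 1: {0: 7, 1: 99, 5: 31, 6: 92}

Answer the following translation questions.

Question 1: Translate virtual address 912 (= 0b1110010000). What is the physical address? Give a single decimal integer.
Answer: 2192

Derivation:
vaddr = 912 = 0b1110010000
Split: l1_idx=3, l2_idx=4, offset=16
L1[3] = 0
L2[0][4] = 68
paddr = 68 * 32 + 16 = 2192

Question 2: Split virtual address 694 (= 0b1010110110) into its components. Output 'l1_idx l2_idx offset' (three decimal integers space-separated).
Answer: 2 5 22

Derivation:
vaddr = 694 = 0b1010110110
  top 2 bits -> l1_idx = 2
  next 3 bits -> l2_idx = 5
  bottom 5 bits -> offset = 22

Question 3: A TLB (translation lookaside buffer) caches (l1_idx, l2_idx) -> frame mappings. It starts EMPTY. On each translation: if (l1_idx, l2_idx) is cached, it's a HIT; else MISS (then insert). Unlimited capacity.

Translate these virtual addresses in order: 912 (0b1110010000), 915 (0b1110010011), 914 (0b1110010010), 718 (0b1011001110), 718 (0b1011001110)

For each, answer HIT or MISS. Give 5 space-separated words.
vaddr=912: (3,4) not in TLB -> MISS, insert
vaddr=915: (3,4) in TLB -> HIT
vaddr=914: (3,4) in TLB -> HIT
vaddr=718: (2,6) not in TLB -> MISS, insert
vaddr=718: (2,6) in TLB -> HIT

Answer: MISS HIT HIT MISS HIT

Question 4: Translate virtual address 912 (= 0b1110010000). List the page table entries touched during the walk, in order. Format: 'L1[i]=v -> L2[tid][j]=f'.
Answer: L1[3]=0 -> L2[0][4]=68

Derivation:
vaddr = 912 = 0b1110010000
Split: l1_idx=3, l2_idx=4, offset=16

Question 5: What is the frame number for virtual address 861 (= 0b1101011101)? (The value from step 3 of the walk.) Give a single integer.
Answer: 71

Derivation:
vaddr = 861: l1_idx=3, l2_idx=2
L1[3] = 0; L2[0][2] = 71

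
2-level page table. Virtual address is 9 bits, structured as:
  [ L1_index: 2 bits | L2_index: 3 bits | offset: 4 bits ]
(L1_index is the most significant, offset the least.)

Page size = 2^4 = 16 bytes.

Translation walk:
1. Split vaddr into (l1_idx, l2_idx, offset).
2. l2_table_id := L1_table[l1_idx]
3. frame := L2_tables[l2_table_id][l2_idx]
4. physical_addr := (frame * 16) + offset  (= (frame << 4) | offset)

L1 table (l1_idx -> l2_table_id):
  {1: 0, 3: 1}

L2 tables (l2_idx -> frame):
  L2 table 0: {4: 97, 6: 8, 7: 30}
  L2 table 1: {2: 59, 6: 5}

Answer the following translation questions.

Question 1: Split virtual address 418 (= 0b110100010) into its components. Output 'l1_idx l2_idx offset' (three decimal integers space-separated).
vaddr = 418 = 0b110100010
  top 2 bits -> l1_idx = 3
  next 3 bits -> l2_idx = 2
  bottom 4 bits -> offset = 2

Answer: 3 2 2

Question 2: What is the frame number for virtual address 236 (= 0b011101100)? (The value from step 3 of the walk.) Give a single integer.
vaddr = 236: l1_idx=1, l2_idx=6
L1[1] = 0; L2[0][6] = 8

Answer: 8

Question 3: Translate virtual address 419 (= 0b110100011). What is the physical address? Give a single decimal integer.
Answer: 947

Derivation:
vaddr = 419 = 0b110100011
Split: l1_idx=3, l2_idx=2, offset=3
L1[3] = 1
L2[1][2] = 59
paddr = 59 * 16 + 3 = 947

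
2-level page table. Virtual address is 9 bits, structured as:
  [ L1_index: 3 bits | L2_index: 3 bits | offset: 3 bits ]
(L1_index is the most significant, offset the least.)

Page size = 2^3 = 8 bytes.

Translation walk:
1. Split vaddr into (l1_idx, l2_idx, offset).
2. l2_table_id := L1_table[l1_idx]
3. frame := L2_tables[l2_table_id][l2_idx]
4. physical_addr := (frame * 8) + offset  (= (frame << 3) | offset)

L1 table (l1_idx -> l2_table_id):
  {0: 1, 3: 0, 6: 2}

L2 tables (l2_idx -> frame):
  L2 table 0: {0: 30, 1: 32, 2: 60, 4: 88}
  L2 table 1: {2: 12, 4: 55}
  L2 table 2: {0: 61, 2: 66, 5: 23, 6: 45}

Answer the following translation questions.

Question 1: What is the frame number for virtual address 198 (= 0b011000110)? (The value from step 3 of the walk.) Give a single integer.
vaddr = 198: l1_idx=3, l2_idx=0
L1[3] = 0; L2[0][0] = 30

Answer: 30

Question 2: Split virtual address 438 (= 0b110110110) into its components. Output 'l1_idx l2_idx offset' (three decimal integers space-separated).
vaddr = 438 = 0b110110110
  top 3 bits -> l1_idx = 6
  next 3 bits -> l2_idx = 6
  bottom 3 bits -> offset = 6

Answer: 6 6 6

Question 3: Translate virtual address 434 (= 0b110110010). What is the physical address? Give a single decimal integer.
Answer: 362

Derivation:
vaddr = 434 = 0b110110010
Split: l1_idx=6, l2_idx=6, offset=2
L1[6] = 2
L2[2][6] = 45
paddr = 45 * 8 + 2 = 362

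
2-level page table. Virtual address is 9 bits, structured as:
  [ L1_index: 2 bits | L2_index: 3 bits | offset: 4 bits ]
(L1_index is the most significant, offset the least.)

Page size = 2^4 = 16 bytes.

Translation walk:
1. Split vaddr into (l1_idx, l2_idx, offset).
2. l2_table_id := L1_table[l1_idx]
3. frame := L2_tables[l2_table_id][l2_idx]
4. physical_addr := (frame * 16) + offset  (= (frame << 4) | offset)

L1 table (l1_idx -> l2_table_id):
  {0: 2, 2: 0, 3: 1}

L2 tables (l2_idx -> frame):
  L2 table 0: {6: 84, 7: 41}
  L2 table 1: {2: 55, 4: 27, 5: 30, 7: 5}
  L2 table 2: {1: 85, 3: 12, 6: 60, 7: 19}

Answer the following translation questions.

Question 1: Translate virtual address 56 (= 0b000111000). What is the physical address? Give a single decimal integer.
vaddr = 56 = 0b000111000
Split: l1_idx=0, l2_idx=3, offset=8
L1[0] = 2
L2[2][3] = 12
paddr = 12 * 16 + 8 = 200

Answer: 200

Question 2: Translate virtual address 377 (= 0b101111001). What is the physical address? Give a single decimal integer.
vaddr = 377 = 0b101111001
Split: l1_idx=2, l2_idx=7, offset=9
L1[2] = 0
L2[0][7] = 41
paddr = 41 * 16 + 9 = 665

Answer: 665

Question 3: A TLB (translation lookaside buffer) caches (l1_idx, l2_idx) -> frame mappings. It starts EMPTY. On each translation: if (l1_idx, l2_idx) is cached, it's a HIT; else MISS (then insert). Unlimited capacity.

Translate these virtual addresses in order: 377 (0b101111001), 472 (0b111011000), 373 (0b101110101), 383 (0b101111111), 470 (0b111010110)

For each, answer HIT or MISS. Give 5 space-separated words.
Answer: MISS MISS HIT HIT HIT

Derivation:
vaddr=377: (2,7) not in TLB -> MISS, insert
vaddr=472: (3,5) not in TLB -> MISS, insert
vaddr=373: (2,7) in TLB -> HIT
vaddr=383: (2,7) in TLB -> HIT
vaddr=470: (3,5) in TLB -> HIT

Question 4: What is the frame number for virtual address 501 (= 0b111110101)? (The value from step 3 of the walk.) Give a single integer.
Answer: 5

Derivation:
vaddr = 501: l1_idx=3, l2_idx=7
L1[3] = 1; L2[1][7] = 5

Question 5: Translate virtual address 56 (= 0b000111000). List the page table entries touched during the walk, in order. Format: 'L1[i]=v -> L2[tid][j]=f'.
vaddr = 56 = 0b000111000
Split: l1_idx=0, l2_idx=3, offset=8

Answer: L1[0]=2 -> L2[2][3]=12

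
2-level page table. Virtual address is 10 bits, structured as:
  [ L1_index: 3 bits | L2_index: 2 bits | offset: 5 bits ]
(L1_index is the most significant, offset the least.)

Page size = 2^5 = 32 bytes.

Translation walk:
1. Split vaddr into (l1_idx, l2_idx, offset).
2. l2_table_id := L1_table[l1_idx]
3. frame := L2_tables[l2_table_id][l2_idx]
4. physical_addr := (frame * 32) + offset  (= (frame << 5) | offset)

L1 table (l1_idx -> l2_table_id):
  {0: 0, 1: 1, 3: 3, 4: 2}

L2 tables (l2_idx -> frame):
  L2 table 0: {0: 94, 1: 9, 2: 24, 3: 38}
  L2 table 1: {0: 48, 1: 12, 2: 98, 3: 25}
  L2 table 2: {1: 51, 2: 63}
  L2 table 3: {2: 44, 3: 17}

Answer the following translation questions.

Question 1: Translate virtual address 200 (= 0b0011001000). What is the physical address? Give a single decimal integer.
Answer: 3144

Derivation:
vaddr = 200 = 0b0011001000
Split: l1_idx=1, l2_idx=2, offset=8
L1[1] = 1
L2[1][2] = 98
paddr = 98 * 32 + 8 = 3144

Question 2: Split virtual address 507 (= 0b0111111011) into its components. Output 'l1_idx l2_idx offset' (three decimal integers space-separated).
Answer: 3 3 27

Derivation:
vaddr = 507 = 0b0111111011
  top 3 bits -> l1_idx = 3
  next 2 bits -> l2_idx = 3
  bottom 5 bits -> offset = 27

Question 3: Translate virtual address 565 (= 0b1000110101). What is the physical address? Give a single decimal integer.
Answer: 1653

Derivation:
vaddr = 565 = 0b1000110101
Split: l1_idx=4, l2_idx=1, offset=21
L1[4] = 2
L2[2][1] = 51
paddr = 51 * 32 + 21 = 1653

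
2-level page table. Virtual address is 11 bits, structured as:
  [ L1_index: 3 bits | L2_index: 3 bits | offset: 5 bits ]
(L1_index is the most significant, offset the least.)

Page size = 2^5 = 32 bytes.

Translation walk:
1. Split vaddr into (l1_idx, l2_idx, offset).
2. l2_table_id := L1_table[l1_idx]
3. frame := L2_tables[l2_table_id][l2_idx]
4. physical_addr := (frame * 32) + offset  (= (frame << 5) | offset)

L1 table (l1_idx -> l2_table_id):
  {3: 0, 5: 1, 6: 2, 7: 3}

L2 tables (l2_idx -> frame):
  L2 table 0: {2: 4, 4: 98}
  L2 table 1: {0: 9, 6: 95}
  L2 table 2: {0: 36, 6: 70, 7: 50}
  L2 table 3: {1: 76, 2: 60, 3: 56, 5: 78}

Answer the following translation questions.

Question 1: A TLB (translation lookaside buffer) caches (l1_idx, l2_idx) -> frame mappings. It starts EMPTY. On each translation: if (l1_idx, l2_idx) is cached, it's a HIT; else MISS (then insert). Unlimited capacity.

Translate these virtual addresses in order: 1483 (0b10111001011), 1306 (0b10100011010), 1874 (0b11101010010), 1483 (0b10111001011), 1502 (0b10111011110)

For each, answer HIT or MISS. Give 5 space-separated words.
Answer: MISS MISS MISS HIT HIT

Derivation:
vaddr=1483: (5,6) not in TLB -> MISS, insert
vaddr=1306: (5,0) not in TLB -> MISS, insert
vaddr=1874: (7,2) not in TLB -> MISS, insert
vaddr=1483: (5,6) in TLB -> HIT
vaddr=1502: (5,6) in TLB -> HIT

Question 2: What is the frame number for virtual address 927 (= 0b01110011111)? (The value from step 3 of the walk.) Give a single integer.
Answer: 98

Derivation:
vaddr = 927: l1_idx=3, l2_idx=4
L1[3] = 0; L2[0][4] = 98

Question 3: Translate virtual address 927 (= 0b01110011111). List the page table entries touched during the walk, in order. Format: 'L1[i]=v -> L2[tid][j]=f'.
vaddr = 927 = 0b01110011111
Split: l1_idx=3, l2_idx=4, offset=31

Answer: L1[3]=0 -> L2[0][4]=98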